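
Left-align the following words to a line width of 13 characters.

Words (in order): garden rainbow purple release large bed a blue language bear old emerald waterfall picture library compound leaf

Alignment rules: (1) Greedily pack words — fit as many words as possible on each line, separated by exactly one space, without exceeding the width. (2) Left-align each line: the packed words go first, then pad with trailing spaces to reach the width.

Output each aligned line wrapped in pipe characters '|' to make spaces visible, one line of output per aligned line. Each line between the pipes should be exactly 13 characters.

Answer: |garden       |
|rainbow      |
|purple       |
|release large|
|bed a blue   |
|language bear|
|old emerald  |
|waterfall    |
|picture      |
|library      |
|compound leaf|

Derivation:
Line 1: ['garden'] (min_width=6, slack=7)
Line 2: ['rainbow'] (min_width=7, slack=6)
Line 3: ['purple'] (min_width=6, slack=7)
Line 4: ['release', 'large'] (min_width=13, slack=0)
Line 5: ['bed', 'a', 'blue'] (min_width=10, slack=3)
Line 6: ['language', 'bear'] (min_width=13, slack=0)
Line 7: ['old', 'emerald'] (min_width=11, slack=2)
Line 8: ['waterfall'] (min_width=9, slack=4)
Line 9: ['picture'] (min_width=7, slack=6)
Line 10: ['library'] (min_width=7, slack=6)
Line 11: ['compound', 'leaf'] (min_width=13, slack=0)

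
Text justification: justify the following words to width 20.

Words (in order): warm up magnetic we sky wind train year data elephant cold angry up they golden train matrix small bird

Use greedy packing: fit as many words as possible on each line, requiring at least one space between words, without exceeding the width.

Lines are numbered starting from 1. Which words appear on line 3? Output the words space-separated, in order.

Line 1: ['warm', 'up', 'magnetic', 'we'] (min_width=19, slack=1)
Line 2: ['sky', 'wind', 'train', 'year'] (min_width=19, slack=1)
Line 3: ['data', 'elephant', 'cold'] (min_width=18, slack=2)
Line 4: ['angry', 'up', 'they', 'golden'] (min_width=20, slack=0)
Line 5: ['train', 'matrix', 'small'] (min_width=18, slack=2)
Line 6: ['bird'] (min_width=4, slack=16)

Answer: data elephant cold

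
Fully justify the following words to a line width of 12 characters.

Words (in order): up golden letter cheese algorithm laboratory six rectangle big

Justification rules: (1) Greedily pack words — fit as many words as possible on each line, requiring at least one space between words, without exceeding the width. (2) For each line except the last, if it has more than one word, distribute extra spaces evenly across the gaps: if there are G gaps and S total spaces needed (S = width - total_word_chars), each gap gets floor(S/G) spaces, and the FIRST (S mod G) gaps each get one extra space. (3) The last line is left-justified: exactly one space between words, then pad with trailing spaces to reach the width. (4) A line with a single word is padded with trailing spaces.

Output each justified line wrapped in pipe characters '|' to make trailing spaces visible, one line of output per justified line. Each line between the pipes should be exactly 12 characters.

Answer: |up    golden|
|letter      |
|cheese      |
|algorithm   |
|laboratory  |
|six         |
|rectangle   |
|big         |

Derivation:
Line 1: ['up', 'golden'] (min_width=9, slack=3)
Line 2: ['letter'] (min_width=6, slack=6)
Line 3: ['cheese'] (min_width=6, slack=6)
Line 4: ['algorithm'] (min_width=9, slack=3)
Line 5: ['laboratory'] (min_width=10, slack=2)
Line 6: ['six'] (min_width=3, slack=9)
Line 7: ['rectangle'] (min_width=9, slack=3)
Line 8: ['big'] (min_width=3, slack=9)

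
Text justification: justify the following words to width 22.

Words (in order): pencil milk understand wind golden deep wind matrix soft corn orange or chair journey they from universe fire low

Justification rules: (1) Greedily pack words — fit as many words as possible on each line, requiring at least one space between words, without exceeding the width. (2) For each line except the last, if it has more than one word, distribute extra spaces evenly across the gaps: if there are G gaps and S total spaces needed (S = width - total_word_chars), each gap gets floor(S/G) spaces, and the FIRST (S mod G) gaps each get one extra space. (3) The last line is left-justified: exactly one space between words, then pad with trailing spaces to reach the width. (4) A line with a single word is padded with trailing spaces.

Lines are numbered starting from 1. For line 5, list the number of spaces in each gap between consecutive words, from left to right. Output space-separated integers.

Line 1: ['pencil', 'milk', 'understand'] (min_width=22, slack=0)
Line 2: ['wind', 'golden', 'deep', 'wind'] (min_width=21, slack=1)
Line 3: ['matrix', 'soft', 'corn'] (min_width=16, slack=6)
Line 4: ['orange', 'or', 'chair'] (min_width=15, slack=7)
Line 5: ['journey', 'they', 'from'] (min_width=17, slack=5)
Line 6: ['universe', 'fire', 'low'] (min_width=17, slack=5)

Answer: 4 3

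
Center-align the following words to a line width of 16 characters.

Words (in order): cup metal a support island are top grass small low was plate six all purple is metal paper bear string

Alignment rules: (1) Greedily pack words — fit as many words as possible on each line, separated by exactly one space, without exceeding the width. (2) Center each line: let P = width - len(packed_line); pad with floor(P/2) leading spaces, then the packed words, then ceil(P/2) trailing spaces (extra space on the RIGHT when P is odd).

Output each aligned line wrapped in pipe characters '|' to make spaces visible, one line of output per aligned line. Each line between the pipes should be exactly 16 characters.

Answer: |  cup metal a   |
| support island |
| are top grass  |
| small low was  |
| plate six all  |
|purple is metal |
|   paper bear   |
|     string     |

Derivation:
Line 1: ['cup', 'metal', 'a'] (min_width=11, slack=5)
Line 2: ['support', 'island'] (min_width=14, slack=2)
Line 3: ['are', 'top', 'grass'] (min_width=13, slack=3)
Line 4: ['small', 'low', 'was'] (min_width=13, slack=3)
Line 5: ['plate', 'six', 'all'] (min_width=13, slack=3)
Line 6: ['purple', 'is', 'metal'] (min_width=15, slack=1)
Line 7: ['paper', 'bear'] (min_width=10, slack=6)
Line 8: ['string'] (min_width=6, slack=10)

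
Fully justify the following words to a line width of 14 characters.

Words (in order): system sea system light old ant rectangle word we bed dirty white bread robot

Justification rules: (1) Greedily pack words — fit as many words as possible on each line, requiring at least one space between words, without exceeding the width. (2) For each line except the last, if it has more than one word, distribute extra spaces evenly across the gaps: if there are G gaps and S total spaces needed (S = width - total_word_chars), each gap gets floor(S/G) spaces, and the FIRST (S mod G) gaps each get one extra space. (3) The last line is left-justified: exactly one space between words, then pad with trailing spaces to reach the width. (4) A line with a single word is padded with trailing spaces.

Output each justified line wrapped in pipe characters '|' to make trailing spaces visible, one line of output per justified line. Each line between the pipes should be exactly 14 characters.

Answer: |system     sea|
|system   light|
|old        ant|
|rectangle word|
|we  bed  dirty|
|white    bread|
|robot         |

Derivation:
Line 1: ['system', 'sea'] (min_width=10, slack=4)
Line 2: ['system', 'light'] (min_width=12, slack=2)
Line 3: ['old', 'ant'] (min_width=7, slack=7)
Line 4: ['rectangle', 'word'] (min_width=14, slack=0)
Line 5: ['we', 'bed', 'dirty'] (min_width=12, slack=2)
Line 6: ['white', 'bread'] (min_width=11, slack=3)
Line 7: ['robot'] (min_width=5, slack=9)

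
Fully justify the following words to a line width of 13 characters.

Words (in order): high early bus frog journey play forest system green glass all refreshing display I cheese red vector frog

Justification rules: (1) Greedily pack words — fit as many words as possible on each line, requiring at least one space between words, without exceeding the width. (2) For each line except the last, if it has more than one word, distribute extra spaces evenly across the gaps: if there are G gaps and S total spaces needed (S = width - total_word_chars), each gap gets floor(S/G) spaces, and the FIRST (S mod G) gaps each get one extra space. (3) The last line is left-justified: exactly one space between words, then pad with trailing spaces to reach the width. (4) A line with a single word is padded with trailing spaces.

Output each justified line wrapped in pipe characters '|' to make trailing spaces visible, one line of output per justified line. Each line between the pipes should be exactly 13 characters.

Answer: |high    early|
|bus      frog|
|journey  play|
|forest system|
|green   glass|
|all          |
|refreshing   |
|display     I|
|cheese    red|
|vector frog  |

Derivation:
Line 1: ['high', 'early'] (min_width=10, slack=3)
Line 2: ['bus', 'frog'] (min_width=8, slack=5)
Line 3: ['journey', 'play'] (min_width=12, slack=1)
Line 4: ['forest', 'system'] (min_width=13, slack=0)
Line 5: ['green', 'glass'] (min_width=11, slack=2)
Line 6: ['all'] (min_width=3, slack=10)
Line 7: ['refreshing'] (min_width=10, slack=3)
Line 8: ['display', 'I'] (min_width=9, slack=4)
Line 9: ['cheese', 'red'] (min_width=10, slack=3)
Line 10: ['vector', 'frog'] (min_width=11, slack=2)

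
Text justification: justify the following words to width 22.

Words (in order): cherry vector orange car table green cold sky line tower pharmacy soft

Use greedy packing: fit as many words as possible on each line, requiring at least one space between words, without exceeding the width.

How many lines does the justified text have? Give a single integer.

Answer: 4

Derivation:
Line 1: ['cherry', 'vector', 'orange'] (min_width=20, slack=2)
Line 2: ['car', 'table', 'green', 'cold'] (min_width=20, slack=2)
Line 3: ['sky', 'line', 'tower'] (min_width=14, slack=8)
Line 4: ['pharmacy', 'soft'] (min_width=13, slack=9)
Total lines: 4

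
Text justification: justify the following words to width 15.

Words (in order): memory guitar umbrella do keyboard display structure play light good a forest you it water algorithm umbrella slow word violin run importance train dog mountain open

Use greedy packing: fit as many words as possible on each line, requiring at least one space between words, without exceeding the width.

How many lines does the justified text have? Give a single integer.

Line 1: ['memory', 'guitar'] (min_width=13, slack=2)
Line 2: ['umbrella', 'do'] (min_width=11, slack=4)
Line 3: ['keyboard'] (min_width=8, slack=7)
Line 4: ['display'] (min_width=7, slack=8)
Line 5: ['structure', 'play'] (min_width=14, slack=1)
Line 6: ['light', 'good', 'a'] (min_width=12, slack=3)
Line 7: ['forest', 'you', 'it'] (min_width=13, slack=2)
Line 8: ['water', 'algorithm'] (min_width=15, slack=0)
Line 9: ['umbrella', 'slow'] (min_width=13, slack=2)
Line 10: ['word', 'violin', 'run'] (min_width=15, slack=0)
Line 11: ['importance'] (min_width=10, slack=5)
Line 12: ['train', 'dog'] (min_width=9, slack=6)
Line 13: ['mountain', 'open'] (min_width=13, slack=2)
Total lines: 13

Answer: 13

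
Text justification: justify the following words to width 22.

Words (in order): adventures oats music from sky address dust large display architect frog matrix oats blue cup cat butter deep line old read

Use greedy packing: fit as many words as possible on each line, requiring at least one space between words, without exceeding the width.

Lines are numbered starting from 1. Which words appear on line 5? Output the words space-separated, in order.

Answer: oats blue cup cat

Derivation:
Line 1: ['adventures', 'oats', 'music'] (min_width=21, slack=1)
Line 2: ['from', 'sky', 'address', 'dust'] (min_width=21, slack=1)
Line 3: ['large', 'display'] (min_width=13, slack=9)
Line 4: ['architect', 'frog', 'matrix'] (min_width=21, slack=1)
Line 5: ['oats', 'blue', 'cup', 'cat'] (min_width=17, slack=5)
Line 6: ['butter', 'deep', 'line', 'old'] (min_width=20, slack=2)
Line 7: ['read'] (min_width=4, slack=18)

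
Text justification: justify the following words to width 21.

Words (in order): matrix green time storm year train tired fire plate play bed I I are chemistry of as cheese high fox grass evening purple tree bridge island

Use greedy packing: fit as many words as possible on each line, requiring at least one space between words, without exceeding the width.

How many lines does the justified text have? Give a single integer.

Answer: 7

Derivation:
Line 1: ['matrix', 'green', 'time'] (min_width=17, slack=4)
Line 2: ['storm', 'year', 'train'] (min_width=16, slack=5)
Line 3: ['tired', 'fire', 'plate', 'play'] (min_width=21, slack=0)
Line 4: ['bed', 'I', 'I', 'are', 'chemistry'] (min_width=21, slack=0)
Line 5: ['of', 'as', 'cheese', 'high', 'fox'] (min_width=21, slack=0)
Line 6: ['grass', 'evening', 'purple'] (min_width=20, slack=1)
Line 7: ['tree', 'bridge', 'island'] (min_width=18, slack=3)
Total lines: 7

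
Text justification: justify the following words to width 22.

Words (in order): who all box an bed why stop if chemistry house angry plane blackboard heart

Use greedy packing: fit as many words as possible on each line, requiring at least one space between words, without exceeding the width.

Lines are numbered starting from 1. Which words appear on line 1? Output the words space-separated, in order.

Line 1: ['who', 'all', 'box', 'an', 'bed', 'why'] (min_width=22, slack=0)
Line 2: ['stop', 'if', 'chemistry'] (min_width=17, slack=5)
Line 3: ['house', 'angry', 'plane'] (min_width=17, slack=5)
Line 4: ['blackboard', 'heart'] (min_width=16, slack=6)

Answer: who all box an bed why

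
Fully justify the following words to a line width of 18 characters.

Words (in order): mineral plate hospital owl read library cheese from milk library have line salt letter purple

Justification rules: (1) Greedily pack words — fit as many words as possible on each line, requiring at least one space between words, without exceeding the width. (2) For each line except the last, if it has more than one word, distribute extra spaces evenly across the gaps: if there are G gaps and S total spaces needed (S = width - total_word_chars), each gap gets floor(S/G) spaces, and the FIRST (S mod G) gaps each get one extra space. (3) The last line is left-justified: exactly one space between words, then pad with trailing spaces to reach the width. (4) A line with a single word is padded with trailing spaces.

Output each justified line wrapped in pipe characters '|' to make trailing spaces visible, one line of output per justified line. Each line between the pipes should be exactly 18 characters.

Line 1: ['mineral', 'plate'] (min_width=13, slack=5)
Line 2: ['hospital', 'owl', 'read'] (min_width=17, slack=1)
Line 3: ['library', 'cheese'] (min_width=14, slack=4)
Line 4: ['from', 'milk', 'library'] (min_width=17, slack=1)
Line 5: ['have', 'line', 'salt'] (min_width=14, slack=4)
Line 6: ['letter', 'purple'] (min_width=13, slack=5)

Answer: |mineral      plate|
|hospital  owl read|
|library     cheese|
|from  milk library|
|have   line   salt|
|letter purple     |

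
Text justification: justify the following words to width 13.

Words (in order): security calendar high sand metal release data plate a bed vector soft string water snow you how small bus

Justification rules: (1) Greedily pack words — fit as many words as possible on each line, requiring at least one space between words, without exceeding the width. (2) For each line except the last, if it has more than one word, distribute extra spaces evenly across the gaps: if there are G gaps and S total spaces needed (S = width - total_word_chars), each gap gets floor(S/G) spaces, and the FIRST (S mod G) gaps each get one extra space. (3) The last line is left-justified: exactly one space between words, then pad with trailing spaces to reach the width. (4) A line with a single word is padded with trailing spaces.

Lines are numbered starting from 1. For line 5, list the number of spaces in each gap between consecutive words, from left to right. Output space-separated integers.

Line 1: ['security'] (min_width=8, slack=5)
Line 2: ['calendar', 'high'] (min_width=13, slack=0)
Line 3: ['sand', 'metal'] (min_width=10, slack=3)
Line 4: ['release', 'data'] (min_width=12, slack=1)
Line 5: ['plate', 'a', 'bed'] (min_width=11, slack=2)
Line 6: ['vector', 'soft'] (min_width=11, slack=2)
Line 7: ['string', 'water'] (min_width=12, slack=1)
Line 8: ['snow', 'you', 'how'] (min_width=12, slack=1)
Line 9: ['small', 'bus'] (min_width=9, slack=4)

Answer: 2 2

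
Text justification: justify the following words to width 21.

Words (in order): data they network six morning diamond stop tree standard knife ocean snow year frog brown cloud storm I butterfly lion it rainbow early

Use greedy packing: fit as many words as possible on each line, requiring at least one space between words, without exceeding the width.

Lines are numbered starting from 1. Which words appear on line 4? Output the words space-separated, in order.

Line 1: ['data', 'they', 'network', 'six'] (min_width=21, slack=0)
Line 2: ['morning', 'diamond', 'stop'] (min_width=20, slack=1)
Line 3: ['tree', 'standard', 'knife'] (min_width=19, slack=2)
Line 4: ['ocean', 'snow', 'year', 'frog'] (min_width=20, slack=1)
Line 5: ['brown', 'cloud', 'storm', 'I'] (min_width=19, slack=2)
Line 6: ['butterfly', 'lion', 'it'] (min_width=17, slack=4)
Line 7: ['rainbow', 'early'] (min_width=13, slack=8)

Answer: ocean snow year frog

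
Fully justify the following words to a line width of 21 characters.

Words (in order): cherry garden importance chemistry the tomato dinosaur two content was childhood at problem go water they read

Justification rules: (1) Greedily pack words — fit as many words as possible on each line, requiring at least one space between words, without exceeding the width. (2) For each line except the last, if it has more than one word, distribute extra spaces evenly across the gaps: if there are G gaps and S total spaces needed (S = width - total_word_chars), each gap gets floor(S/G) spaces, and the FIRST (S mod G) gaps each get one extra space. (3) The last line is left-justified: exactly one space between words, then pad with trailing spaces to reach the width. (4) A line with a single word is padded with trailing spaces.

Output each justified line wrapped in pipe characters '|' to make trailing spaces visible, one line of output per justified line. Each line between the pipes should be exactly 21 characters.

Answer: |cherry         garden|
|importance  chemistry|
|the  tomato  dinosaur|
|two    content    was|
|childhood  at problem|
|go water they read   |

Derivation:
Line 1: ['cherry', 'garden'] (min_width=13, slack=8)
Line 2: ['importance', 'chemistry'] (min_width=20, slack=1)
Line 3: ['the', 'tomato', 'dinosaur'] (min_width=19, slack=2)
Line 4: ['two', 'content', 'was'] (min_width=15, slack=6)
Line 5: ['childhood', 'at', 'problem'] (min_width=20, slack=1)
Line 6: ['go', 'water', 'they', 'read'] (min_width=18, slack=3)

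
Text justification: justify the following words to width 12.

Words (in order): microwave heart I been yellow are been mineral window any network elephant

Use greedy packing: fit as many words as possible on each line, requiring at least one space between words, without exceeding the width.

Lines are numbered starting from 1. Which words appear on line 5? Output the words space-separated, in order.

Answer: window any

Derivation:
Line 1: ['microwave'] (min_width=9, slack=3)
Line 2: ['heart', 'I', 'been'] (min_width=12, slack=0)
Line 3: ['yellow', 'are'] (min_width=10, slack=2)
Line 4: ['been', 'mineral'] (min_width=12, slack=0)
Line 5: ['window', 'any'] (min_width=10, slack=2)
Line 6: ['network'] (min_width=7, slack=5)
Line 7: ['elephant'] (min_width=8, slack=4)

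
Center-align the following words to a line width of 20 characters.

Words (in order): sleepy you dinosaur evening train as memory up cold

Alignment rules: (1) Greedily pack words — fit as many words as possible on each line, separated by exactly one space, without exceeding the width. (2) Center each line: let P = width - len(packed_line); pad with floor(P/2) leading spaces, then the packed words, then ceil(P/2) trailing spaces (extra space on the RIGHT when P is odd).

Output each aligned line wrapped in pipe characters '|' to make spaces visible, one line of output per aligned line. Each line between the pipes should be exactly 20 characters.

Line 1: ['sleepy', 'you', 'dinosaur'] (min_width=19, slack=1)
Line 2: ['evening', 'train', 'as'] (min_width=16, slack=4)
Line 3: ['memory', 'up', 'cold'] (min_width=14, slack=6)

Answer: |sleepy you dinosaur |
|  evening train as  |
|   memory up cold   |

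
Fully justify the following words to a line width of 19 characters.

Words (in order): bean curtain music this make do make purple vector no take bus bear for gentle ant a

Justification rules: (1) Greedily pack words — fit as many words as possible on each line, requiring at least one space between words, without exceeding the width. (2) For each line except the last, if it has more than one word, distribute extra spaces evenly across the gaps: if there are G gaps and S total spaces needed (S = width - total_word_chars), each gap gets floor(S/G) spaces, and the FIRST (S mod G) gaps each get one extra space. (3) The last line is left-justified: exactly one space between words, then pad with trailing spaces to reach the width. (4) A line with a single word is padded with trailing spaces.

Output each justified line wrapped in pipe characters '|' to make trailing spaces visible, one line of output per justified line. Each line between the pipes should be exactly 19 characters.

Answer: |bean  curtain music|
|this  make  do make|
|purple   vector  no|
|take  bus  bear for|
|gentle ant a       |

Derivation:
Line 1: ['bean', 'curtain', 'music'] (min_width=18, slack=1)
Line 2: ['this', 'make', 'do', 'make'] (min_width=17, slack=2)
Line 3: ['purple', 'vector', 'no'] (min_width=16, slack=3)
Line 4: ['take', 'bus', 'bear', 'for'] (min_width=17, slack=2)
Line 5: ['gentle', 'ant', 'a'] (min_width=12, slack=7)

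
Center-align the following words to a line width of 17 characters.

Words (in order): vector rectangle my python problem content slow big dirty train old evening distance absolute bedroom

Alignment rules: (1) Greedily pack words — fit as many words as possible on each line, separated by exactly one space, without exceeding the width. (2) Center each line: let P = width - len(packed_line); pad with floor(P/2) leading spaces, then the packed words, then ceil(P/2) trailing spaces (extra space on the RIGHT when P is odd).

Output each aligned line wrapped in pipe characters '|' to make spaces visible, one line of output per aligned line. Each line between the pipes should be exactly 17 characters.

Answer: |vector rectangle |
|my python problem|
|content slow big |
| dirty train old |
|evening distance |
|absolute bedroom |

Derivation:
Line 1: ['vector', 'rectangle'] (min_width=16, slack=1)
Line 2: ['my', 'python', 'problem'] (min_width=17, slack=0)
Line 3: ['content', 'slow', 'big'] (min_width=16, slack=1)
Line 4: ['dirty', 'train', 'old'] (min_width=15, slack=2)
Line 5: ['evening', 'distance'] (min_width=16, slack=1)
Line 6: ['absolute', 'bedroom'] (min_width=16, slack=1)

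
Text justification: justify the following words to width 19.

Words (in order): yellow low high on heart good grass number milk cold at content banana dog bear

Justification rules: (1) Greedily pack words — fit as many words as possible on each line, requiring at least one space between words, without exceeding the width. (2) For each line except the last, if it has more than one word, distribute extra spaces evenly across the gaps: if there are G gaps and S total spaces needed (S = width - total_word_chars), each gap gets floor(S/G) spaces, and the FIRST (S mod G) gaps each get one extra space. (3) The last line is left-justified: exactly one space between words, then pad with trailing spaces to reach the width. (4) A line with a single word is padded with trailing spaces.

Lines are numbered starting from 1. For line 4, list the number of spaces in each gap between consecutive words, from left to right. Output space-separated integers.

Line 1: ['yellow', 'low', 'high', 'on'] (min_width=18, slack=1)
Line 2: ['heart', 'good', 'grass'] (min_width=16, slack=3)
Line 3: ['number', 'milk', 'cold', 'at'] (min_width=19, slack=0)
Line 4: ['content', 'banana', 'dog'] (min_width=18, slack=1)
Line 5: ['bear'] (min_width=4, slack=15)

Answer: 2 1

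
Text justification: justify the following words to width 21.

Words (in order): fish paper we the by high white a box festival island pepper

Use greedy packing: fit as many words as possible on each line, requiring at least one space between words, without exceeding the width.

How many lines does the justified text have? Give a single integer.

Line 1: ['fish', 'paper', 'we', 'the', 'by'] (min_width=20, slack=1)
Line 2: ['high', 'white', 'a', 'box'] (min_width=16, slack=5)
Line 3: ['festival', 'island'] (min_width=15, slack=6)
Line 4: ['pepper'] (min_width=6, slack=15)
Total lines: 4

Answer: 4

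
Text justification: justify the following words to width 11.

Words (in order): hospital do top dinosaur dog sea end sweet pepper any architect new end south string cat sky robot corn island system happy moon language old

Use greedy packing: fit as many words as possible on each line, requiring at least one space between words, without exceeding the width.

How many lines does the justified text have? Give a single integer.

Line 1: ['hospital', 'do'] (min_width=11, slack=0)
Line 2: ['top'] (min_width=3, slack=8)
Line 3: ['dinosaur'] (min_width=8, slack=3)
Line 4: ['dog', 'sea', 'end'] (min_width=11, slack=0)
Line 5: ['sweet'] (min_width=5, slack=6)
Line 6: ['pepper', 'any'] (min_width=10, slack=1)
Line 7: ['architect'] (min_width=9, slack=2)
Line 8: ['new', 'end'] (min_width=7, slack=4)
Line 9: ['south'] (min_width=5, slack=6)
Line 10: ['string', 'cat'] (min_width=10, slack=1)
Line 11: ['sky', 'robot'] (min_width=9, slack=2)
Line 12: ['corn', 'island'] (min_width=11, slack=0)
Line 13: ['system'] (min_width=6, slack=5)
Line 14: ['happy', 'moon'] (min_width=10, slack=1)
Line 15: ['language'] (min_width=8, slack=3)
Line 16: ['old'] (min_width=3, slack=8)
Total lines: 16

Answer: 16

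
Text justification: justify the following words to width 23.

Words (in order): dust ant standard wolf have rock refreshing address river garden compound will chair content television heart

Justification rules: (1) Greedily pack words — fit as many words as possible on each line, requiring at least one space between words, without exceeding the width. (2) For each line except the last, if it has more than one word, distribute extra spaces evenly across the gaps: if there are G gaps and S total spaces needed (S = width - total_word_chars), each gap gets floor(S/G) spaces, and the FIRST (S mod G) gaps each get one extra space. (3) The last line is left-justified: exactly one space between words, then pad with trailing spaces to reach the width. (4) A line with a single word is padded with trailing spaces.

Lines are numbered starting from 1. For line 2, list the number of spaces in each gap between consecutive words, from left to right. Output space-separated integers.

Answer: 3 2

Derivation:
Line 1: ['dust', 'ant', 'standard', 'wolf'] (min_width=22, slack=1)
Line 2: ['have', 'rock', 'refreshing'] (min_width=20, slack=3)
Line 3: ['address', 'river', 'garden'] (min_width=20, slack=3)
Line 4: ['compound', 'will', 'chair'] (min_width=19, slack=4)
Line 5: ['content', 'television'] (min_width=18, slack=5)
Line 6: ['heart'] (min_width=5, slack=18)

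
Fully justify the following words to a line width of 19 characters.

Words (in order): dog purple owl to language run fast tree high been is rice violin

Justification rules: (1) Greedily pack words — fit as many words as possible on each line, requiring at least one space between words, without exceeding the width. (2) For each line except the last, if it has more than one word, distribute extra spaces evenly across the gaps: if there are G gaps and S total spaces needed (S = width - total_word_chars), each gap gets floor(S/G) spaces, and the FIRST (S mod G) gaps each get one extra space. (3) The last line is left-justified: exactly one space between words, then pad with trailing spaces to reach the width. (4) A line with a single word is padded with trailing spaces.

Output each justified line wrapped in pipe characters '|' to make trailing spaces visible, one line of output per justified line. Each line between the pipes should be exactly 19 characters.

Line 1: ['dog', 'purple', 'owl', 'to'] (min_width=17, slack=2)
Line 2: ['language', 'run', 'fast'] (min_width=17, slack=2)
Line 3: ['tree', 'high', 'been', 'is'] (min_width=17, slack=2)
Line 4: ['rice', 'violin'] (min_width=11, slack=8)

Answer: |dog  purple  owl to|
|language  run  fast|
|tree  high  been is|
|rice violin        |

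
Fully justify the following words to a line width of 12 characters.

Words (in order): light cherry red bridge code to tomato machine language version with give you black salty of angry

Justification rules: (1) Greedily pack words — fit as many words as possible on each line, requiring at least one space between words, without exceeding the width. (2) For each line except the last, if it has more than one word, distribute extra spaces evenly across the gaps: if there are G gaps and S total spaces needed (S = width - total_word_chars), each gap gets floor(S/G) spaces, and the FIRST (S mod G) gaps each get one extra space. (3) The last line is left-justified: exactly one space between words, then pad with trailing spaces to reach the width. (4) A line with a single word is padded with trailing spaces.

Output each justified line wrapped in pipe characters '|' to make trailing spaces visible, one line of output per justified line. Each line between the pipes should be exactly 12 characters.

Answer: |light cherry|
|red   bridge|
|code      to|
|tomato      |
|machine     |
|language    |
|version with|
|give     you|
|black  salty|
|of angry    |

Derivation:
Line 1: ['light', 'cherry'] (min_width=12, slack=0)
Line 2: ['red', 'bridge'] (min_width=10, slack=2)
Line 3: ['code', 'to'] (min_width=7, slack=5)
Line 4: ['tomato'] (min_width=6, slack=6)
Line 5: ['machine'] (min_width=7, slack=5)
Line 6: ['language'] (min_width=8, slack=4)
Line 7: ['version', 'with'] (min_width=12, slack=0)
Line 8: ['give', 'you'] (min_width=8, slack=4)
Line 9: ['black', 'salty'] (min_width=11, slack=1)
Line 10: ['of', 'angry'] (min_width=8, slack=4)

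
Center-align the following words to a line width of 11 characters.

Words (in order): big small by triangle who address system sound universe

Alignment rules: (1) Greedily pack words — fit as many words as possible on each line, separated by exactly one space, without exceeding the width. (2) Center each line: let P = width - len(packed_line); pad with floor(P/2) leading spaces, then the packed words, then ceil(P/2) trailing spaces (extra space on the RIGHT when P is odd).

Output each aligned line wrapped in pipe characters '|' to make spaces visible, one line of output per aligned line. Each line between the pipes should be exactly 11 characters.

Line 1: ['big', 'small'] (min_width=9, slack=2)
Line 2: ['by', 'triangle'] (min_width=11, slack=0)
Line 3: ['who', 'address'] (min_width=11, slack=0)
Line 4: ['system'] (min_width=6, slack=5)
Line 5: ['sound'] (min_width=5, slack=6)
Line 6: ['universe'] (min_width=8, slack=3)

Answer: | big small |
|by triangle|
|who address|
|  system   |
|   sound   |
| universe  |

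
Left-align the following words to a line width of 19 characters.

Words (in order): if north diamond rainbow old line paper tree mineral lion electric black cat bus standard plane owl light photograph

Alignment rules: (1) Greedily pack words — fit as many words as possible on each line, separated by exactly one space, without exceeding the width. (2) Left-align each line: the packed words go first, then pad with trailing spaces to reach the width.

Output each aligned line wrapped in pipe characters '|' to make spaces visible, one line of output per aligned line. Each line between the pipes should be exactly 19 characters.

Line 1: ['if', 'north', 'diamond'] (min_width=16, slack=3)
Line 2: ['rainbow', 'old', 'line'] (min_width=16, slack=3)
Line 3: ['paper', 'tree', 'mineral'] (min_width=18, slack=1)
Line 4: ['lion', 'electric', 'black'] (min_width=19, slack=0)
Line 5: ['cat', 'bus', 'standard'] (min_width=16, slack=3)
Line 6: ['plane', 'owl', 'light'] (min_width=15, slack=4)
Line 7: ['photograph'] (min_width=10, slack=9)

Answer: |if north diamond   |
|rainbow old line   |
|paper tree mineral |
|lion electric black|
|cat bus standard   |
|plane owl light    |
|photograph         |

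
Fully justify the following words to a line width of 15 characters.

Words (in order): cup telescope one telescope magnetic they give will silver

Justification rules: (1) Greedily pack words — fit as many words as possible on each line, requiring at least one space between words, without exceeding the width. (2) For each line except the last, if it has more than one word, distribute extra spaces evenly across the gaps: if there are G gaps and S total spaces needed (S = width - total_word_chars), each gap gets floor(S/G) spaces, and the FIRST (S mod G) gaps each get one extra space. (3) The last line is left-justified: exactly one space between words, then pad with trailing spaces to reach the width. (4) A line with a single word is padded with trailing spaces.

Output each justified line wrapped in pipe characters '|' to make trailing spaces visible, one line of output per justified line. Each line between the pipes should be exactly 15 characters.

Line 1: ['cup', 'telescope'] (min_width=13, slack=2)
Line 2: ['one', 'telescope'] (min_width=13, slack=2)
Line 3: ['magnetic', 'they'] (min_width=13, slack=2)
Line 4: ['give', 'will'] (min_width=9, slack=6)
Line 5: ['silver'] (min_width=6, slack=9)

Answer: |cup   telescope|
|one   telescope|
|magnetic   they|
|give       will|
|silver         |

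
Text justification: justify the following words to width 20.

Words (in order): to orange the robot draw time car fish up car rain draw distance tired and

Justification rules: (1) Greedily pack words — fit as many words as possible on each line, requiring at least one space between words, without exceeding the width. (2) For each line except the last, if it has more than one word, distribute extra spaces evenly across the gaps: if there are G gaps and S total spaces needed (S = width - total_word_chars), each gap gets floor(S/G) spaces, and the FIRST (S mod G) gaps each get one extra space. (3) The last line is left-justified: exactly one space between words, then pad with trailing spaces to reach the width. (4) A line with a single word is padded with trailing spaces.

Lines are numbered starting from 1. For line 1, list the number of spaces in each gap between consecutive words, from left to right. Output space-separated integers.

Answer: 2 1 1

Derivation:
Line 1: ['to', 'orange', 'the', 'robot'] (min_width=19, slack=1)
Line 2: ['draw', 'time', 'car', 'fish'] (min_width=18, slack=2)
Line 3: ['up', 'car', 'rain', 'draw'] (min_width=16, slack=4)
Line 4: ['distance', 'tired', 'and'] (min_width=18, slack=2)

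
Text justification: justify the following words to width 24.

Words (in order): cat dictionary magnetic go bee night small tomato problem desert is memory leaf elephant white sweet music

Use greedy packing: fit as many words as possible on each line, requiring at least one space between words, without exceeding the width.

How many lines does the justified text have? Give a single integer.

Line 1: ['cat', 'dictionary', 'magnetic'] (min_width=23, slack=1)
Line 2: ['go', 'bee', 'night', 'small'] (min_width=18, slack=6)
Line 3: ['tomato', 'problem', 'desert', 'is'] (min_width=24, slack=0)
Line 4: ['memory', 'leaf', 'elephant'] (min_width=20, slack=4)
Line 5: ['white', 'sweet', 'music'] (min_width=17, slack=7)
Total lines: 5

Answer: 5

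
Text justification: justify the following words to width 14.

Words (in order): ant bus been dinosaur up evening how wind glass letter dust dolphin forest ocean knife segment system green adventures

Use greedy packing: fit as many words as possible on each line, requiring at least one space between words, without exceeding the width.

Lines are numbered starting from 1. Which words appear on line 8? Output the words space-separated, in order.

Line 1: ['ant', 'bus', 'been'] (min_width=12, slack=2)
Line 2: ['dinosaur', 'up'] (min_width=11, slack=3)
Line 3: ['evening', 'how'] (min_width=11, slack=3)
Line 4: ['wind', 'glass'] (min_width=10, slack=4)
Line 5: ['letter', 'dust'] (min_width=11, slack=3)
Line 6: ['dolphin', 'forest'] (min_width=14, slack=0)
Line 7: ['ocean', 'knife'] (min_width=11, slack=3)
Line 8: ['segment', 'system'] (min_width=14, slack=0)
Line 9: ['green'] (min_width=5, slack=9)
Line 10: ['adventures'] (min_width=10, slack=4)

Answer: segment system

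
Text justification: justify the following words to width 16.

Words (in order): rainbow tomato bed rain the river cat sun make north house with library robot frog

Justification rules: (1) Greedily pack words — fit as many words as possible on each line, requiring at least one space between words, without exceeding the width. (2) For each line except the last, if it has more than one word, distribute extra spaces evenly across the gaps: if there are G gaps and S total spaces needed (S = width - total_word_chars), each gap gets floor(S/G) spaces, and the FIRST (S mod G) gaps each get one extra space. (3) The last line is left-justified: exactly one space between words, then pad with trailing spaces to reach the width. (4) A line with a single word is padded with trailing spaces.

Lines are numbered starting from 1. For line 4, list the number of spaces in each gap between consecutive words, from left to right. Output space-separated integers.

Answer: 1 1

Derivation:
Line 1: ['rainbow', 'tomato'] (min_width=14, slack=2)
Line 2: ['bed', 'rain', 'the'] (min_width=12, slack=4)
Line 3: ['river', 'cat', 'sun'] (min_width=13, slack=3)
Line 4: ['make', 'north', 'house'] (min_width=16, slack=0)
Line 5: ['with', 'library'] (min_width=12, slack=4)
Line 6: ['robot', 'frog'] (min_width=10, slack=6)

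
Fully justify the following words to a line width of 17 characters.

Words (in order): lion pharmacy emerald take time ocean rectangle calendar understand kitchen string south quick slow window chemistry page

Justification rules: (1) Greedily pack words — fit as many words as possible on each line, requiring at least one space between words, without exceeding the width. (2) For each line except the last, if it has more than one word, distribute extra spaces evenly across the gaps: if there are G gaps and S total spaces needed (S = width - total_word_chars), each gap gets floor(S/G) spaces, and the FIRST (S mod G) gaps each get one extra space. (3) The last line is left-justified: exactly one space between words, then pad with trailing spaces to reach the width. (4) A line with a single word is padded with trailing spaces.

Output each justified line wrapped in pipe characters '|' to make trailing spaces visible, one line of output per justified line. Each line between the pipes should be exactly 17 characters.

Line 1: ['lion', 'pharmacy'] (min_width=13, slack=4)
Line 2: ['emerald', 'take', 'time'] (min_width=17, slack=0)
Line 3: ['ocean', 'rectangle'] (min_width=15, slack=2)
Line 4: ['calendar'] (min_width=8, slack=9)
Line 5: ['understand'] (min_width=10, slack=7)
Line 6: ['kitchen', 'string'] (min_width=14, slack=3)
Line 7: ['south', 'quick', 'slow'] (min_width=16, slack=1)
Line 8: ['window', 'chemistry'] (min_width=16, slack=1)
Line 9: ['page'] (min_width=4, slack=13)

Answer: |lion     pharmacy|
|emerald take time|
|ocean   rectangle|
|calendar         |
|understand       |
|kitchen    string|
|south  quick slow|
|window  chemistry|
|page             |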